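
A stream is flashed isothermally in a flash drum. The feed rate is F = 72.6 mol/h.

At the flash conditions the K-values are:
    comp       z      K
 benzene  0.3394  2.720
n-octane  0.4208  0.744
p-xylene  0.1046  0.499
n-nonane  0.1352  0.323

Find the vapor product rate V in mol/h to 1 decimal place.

Rachford–Rice: g(β) = Σ zᵢ(Kᵢ−1)/(1+β(Kᵢ−1)) = 0.
g(0) = ΣzᵢKᵢ − 1 = 0.3321 and g(1) = 1 − Σzᵢ/Kᵢ = -0.3186, so a root lies in (0, 1).
Iterate (Newton) starting at β = 0.69:
  β = 0.6900: g = -0.11574, g' = -0.5302 → β = 0.4717
  β = 0.4717: g = -0.00332, g' = -0.5205 → β = 0.4653
Converged at β = 0.4653.
Then V = β·F = 0.4653·72.6 = 33.8 mol/h and L = F − V = 38.8 mol/h.

V = 33.8 mol/h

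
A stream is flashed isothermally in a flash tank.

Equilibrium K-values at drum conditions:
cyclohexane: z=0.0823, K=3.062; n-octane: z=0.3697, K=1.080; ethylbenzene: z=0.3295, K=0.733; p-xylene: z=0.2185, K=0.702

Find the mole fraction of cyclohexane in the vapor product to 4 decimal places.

Let ψ = V/F and solve Σ zᵢ(Kᵢ−1)/(1+ψ(Kᵢ−1)) = 0.
Feasibility: ΣzᵢKᵢ = 1.0462, Σzᵢ/Kᵢ = 1.1300 — both > 1, two phases present.
Iterate (Newton) starting at ψ = 0.54:
  ψ = 0.5400: g = -0.07175, g' = -0.1401 → ψ = 0.0280
  ψ = 0.0280: g = 0.03564, g' = -0.3587 → ψ = 0.1274
  ψ = 0.1274: g = 0.00492, g' = -0.2679 → ψ = 0.1458
  ψ = 0.1458: g = 0.00011, g' = -0.2558 → ψ = 0.1462
Converged at ψ = 0.1462.
Compositions from xᵢ = zᵢ/(1+ψ(Kᵢ−1)), yᵢ = Kᵢxᵢ:
  cyclohexane: x = 0.0632, y = 0.1936
  n-octane: x = 0.3654, y = 0.3947
  ethylbenzene: x = 0.3429, y = 0.2513
  p-xylene: x = 0.2285, y = 0.1604

y_cyclohexane = 0.1936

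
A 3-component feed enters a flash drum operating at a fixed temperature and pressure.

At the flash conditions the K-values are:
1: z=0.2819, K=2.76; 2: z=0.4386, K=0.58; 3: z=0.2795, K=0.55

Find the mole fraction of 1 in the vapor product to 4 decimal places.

y_1 = 0.5437

Rachford–Rice: g(V/F) = Σ zᵢ(Kᵢ−1)/(1+V/F(Kᵢ−1)) = 0.
g(0) = ΣzᵢKᵢ − 1 = 0.1862 and g(1) = 1 − Σzᵢ/Kᵢ = -0.3665, so a root lies in (0, 1).
Iterate (Newton) starting at V/F = 0.5:
  V/F = 0.5000: g = -0.13156, g' = -0.4653 → V/F = 0.2172
  V/F = 0.2172: g = 0.01681, g' = -0.6202 → V/F = 0.2443
  V/F = 0.2443: g = 0.00036, g' = -0.5945 → V/F = 0.2449
Converged at V/F = 0.2449.
Compositions from xᵢ = zᵢ/(1+V/F(Kᵢ−1)), yᵢ = Kᵢxᵢ:
  1: x = 0.1970, y = 0.5437
  2: x = 0.4889, y = 0.2836
  3: x = 0.3141, y = 0.1728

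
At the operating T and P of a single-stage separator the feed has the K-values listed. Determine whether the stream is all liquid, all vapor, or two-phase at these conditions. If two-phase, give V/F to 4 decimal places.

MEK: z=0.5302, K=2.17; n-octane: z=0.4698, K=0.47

ΣzᵢKᵢ = 1.3713; Σzᵢ/Kᵢ = 1.2439.
Both exceed 1, so a two-phase solution exists.
Material balance + equilibrium reduce to Σ zᵢ(Kᵢ−1)/(1+ψ(Kᵢ−1)) = 0.
Iterate (Newton) starting at ψ = 0.62:
  ψ = 0.6200: g = -0.01133, g' = -0.5366 → ψ = 0.5989
  ψ = 0.5989: g = -0.00003, g' = -0.5342 → ψ = 0.5988
Converged at ψ = 0.5988.

two-phase, V/F = 0.5988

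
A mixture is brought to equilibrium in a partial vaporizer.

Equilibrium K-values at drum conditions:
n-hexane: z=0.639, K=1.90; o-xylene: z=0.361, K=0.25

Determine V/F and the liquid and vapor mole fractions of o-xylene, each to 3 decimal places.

Rachford–Rice: g(V/F) = Σ zᵢ(Kᵢ−1)/(1+V/F(Kᵢ−1)) = 0.
Feasibility: ΣzᵢKᵢ = 1.304, Σzᵢ/Kᵢ = 1.780 — both > 1, two phases present.
Newton–Raphson from V/F = 0.5:
  V/F = 0.500: g = -0.0366, g' = -0.766 → V/F = 0.452
  V/F = 0.452: g = -0.0010, g' = -0.726 → V/F = 0.451
Converged at V/F = 0.451.
Compositions from xᵢ = zᵢ/(1+V/F(Kᵢ−1)), yᵢ = Kᵢxᵢ:
  n-hexane: x = 0.455, y = 0.864
  o-xylene: x = 0.545, y = 0.136

V/F = 0.451, x_o-xylene = 0.545, y_o-xylene = 0.136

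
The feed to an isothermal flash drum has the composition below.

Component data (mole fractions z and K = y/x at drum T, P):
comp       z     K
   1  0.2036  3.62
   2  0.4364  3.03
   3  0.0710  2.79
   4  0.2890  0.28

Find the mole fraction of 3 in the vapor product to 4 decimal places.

Material balance + equilibrium reduce to Σ zᵢ(Kᵢ−1)/(1+β(Kᵢ−1)) = 0.
Check two-phase: ΣzᵢKᵢ = 2.3383 > 1 and Σzᵢ/Kᵢ = 1.2579 > 1, so g(0) = 1.3383 > 0 and g(1) = -0.2579 < 0.
Iterate (Newton) starting at β = 0.31:
  β = 0.3100: g = 0.65195, g' = -1.4454 → β = 0.7611
  β = 0.7611: g = 0.11976, g' = -1.2075 → β = 0.8602
  β = 0.8602: g = -0.01010, g' = -1.4398 → β = 0.8532
Converged at β = 0.8532.
Compositions from xᵢ = zᵢ/(1+β(Kᵢ−1)), yᵢ = Kᵢxᵢ:
  1: x = 0.0629, y = 0.2278
  2: x = 0.1597, y = 0.4840
  3: x = 0.0281, y = 0.0784
  4: x = 0.7492, y = 0.2098

y_3 = 0.0784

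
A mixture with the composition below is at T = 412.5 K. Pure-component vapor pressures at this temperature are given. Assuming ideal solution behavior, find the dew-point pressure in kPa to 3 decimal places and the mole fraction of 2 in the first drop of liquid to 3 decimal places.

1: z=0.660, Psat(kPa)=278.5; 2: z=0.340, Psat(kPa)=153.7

Pdew = 218.248 kPa, x_2 = 0.483

At the dew point ψ → 1, so Σzᵢ/Kᵢ = 1 with Kᵢ = Pᵢˢᵃᵗ/P ⇒ 1/P = Σzᵢ/Pᵢˢᵃᵗ.
1/P = 0.660/278.5 + 0.340/153.7 = 0.004582 ⇒ P = 218.248 kPa
xᵢ = zᵢP/Pᵢˢᵃᵗ ⇒ x_2 = 0.340·218.248/153.7 = 0.483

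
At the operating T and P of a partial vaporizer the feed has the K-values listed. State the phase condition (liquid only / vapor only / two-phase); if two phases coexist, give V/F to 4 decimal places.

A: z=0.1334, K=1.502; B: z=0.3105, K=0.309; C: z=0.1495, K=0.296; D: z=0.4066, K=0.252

liquid only

ΣzᵢKᵢ = 0.4430; Σzᵢ/Kᵢ = 3.2122.
Since ΣzᵢKᵢ < 1 the mixture is below its bubble point — single liquid phase.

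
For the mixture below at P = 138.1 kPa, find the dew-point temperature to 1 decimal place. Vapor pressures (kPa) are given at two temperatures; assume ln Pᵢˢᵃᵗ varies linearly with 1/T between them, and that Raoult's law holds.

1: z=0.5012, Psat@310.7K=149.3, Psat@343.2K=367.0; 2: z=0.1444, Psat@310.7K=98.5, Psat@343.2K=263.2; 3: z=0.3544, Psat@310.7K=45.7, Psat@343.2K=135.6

T = 327.4 K

Dew-point temperature: Σzᵢ·P/Pᵢˢᵃᵗ(T) = 1. Interpolate ln Pᵢˢᵃᵗ = aᵢ + bᵢ/T.
  T = 310.7 K: ΣzᵢP/Pᵢˢᵃᵗ = 1.7370
  T = 343.2 K: ΣzᵢP/Pᵢˢᵃᵗ = 0.6253
  T = 326.9 K: ΣzᵢP/Pᵢˢᵃᵗ = 1.0168
  T = 335.0 K: ΣzᵢP/Pᵢˢᵃᵗ = 0.7937
  T = 330.9 K: ΣzᵢP/Pᵢˢᵃᵗ = 0.8983
  T = 328.9 K: ΣzᵢP/Pᵢˢᵃᵗ = 0.9553
Interpolating between 326.9 K and 328.9 K gives T ≈ 327.4 K.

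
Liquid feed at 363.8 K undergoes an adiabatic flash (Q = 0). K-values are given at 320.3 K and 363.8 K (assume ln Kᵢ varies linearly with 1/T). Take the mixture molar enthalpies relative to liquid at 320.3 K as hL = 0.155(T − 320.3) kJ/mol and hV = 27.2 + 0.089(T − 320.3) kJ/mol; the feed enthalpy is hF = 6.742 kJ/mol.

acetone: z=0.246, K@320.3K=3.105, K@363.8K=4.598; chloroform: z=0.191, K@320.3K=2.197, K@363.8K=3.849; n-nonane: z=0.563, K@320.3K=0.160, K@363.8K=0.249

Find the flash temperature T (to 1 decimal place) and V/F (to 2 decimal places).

T = 325.5 K, V/F = 0.22

Adiabatic flash: solve Rachford–Rice at each trial T, then check hF = ψ·hV(T) + (1−ψ)·hL(T).
  T = 320.3 K: K = (3.105, 2.197, 0.160), RR gives ψ = 0.185, H_out = 5.031 kJ/mol
  T = 363.8 K: K = (4.598, 3.849, 0.249), RR gives ψ = 0.408, H_out = 16.680 kJ/mol
  T = 342.1 K: K = (3.828, 2.962, 0.203), RR gives ψ = 0.315, H_out = 11.492 kJ/mol
  T = 331.2 K: K = (3.459, 2.564, 0.181), RR gives ψ = 0.257, H_out = 8.485 kJ/mol
  T = 325.8 K: K = (3.282, 2.378, 0.170), RR gives ψ = 0.223, H_out = 6.841 kJ/mol
  T = 323.1 K: K = (3.195, 2.288, 0.165), RR gives ψ = 0.205, H_out = 5.971 kJ/mol
  T = 324.5 K: K = (3.240, 2.334, 0.168), RR gives ψ = 0.215, H_out = 6.427 kJ/mol
Linear interpolation between T = 324.5 (H_out = 6.427) and T = 325.8 (H_out = 6.841) on hF = 6.742 gives T ≈ 325.5 K, at which ψ = 0.22.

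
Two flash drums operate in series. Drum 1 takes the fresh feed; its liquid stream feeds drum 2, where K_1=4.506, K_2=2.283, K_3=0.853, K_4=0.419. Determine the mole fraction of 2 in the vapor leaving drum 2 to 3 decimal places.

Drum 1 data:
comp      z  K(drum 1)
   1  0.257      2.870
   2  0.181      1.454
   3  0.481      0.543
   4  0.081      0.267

y_2 (drum 2) = 0.169

Drum 1:
Material balance + equilibrium reduce to Σ zᵢ(Kᵢ−1)/(1+ψ₁(Kᵢ−1)) = 0.
g(0) = ΣzᵢKᵢ − 1 = 0.284 and g(1) = 1 − Σzᵢ/Kᵢ = -0.403, so a root lies in (0, 1).
Iterate (Newton) starting at ψ₁ = 0.5:
  ψ₁ = 0.500: g = -0.0633, g' = -0.542 → ψ₁ = 0.383
  ψ₁ = 0.383: g = 0.0009, g' = -0.564 → ψ₁ = 0.385
Converged at ψ₁ = 0.385.
Drum-1 compositions:
  1: x = 0.149, y = 0.429
  2: x = 0.154, y = 0.224
  3: x = 0.584, y = 0.317
  4: x = 0.113, y = 0.030
Drum-2 feed = drum-1 liquid: z₂ = (0.1495, 0.1541, 0.5836, 0.1128).
Drum 2:
Newton iteration, ψ₂⁰ = 0.5:
  ψ₂ = 0.500: g = 0.1258, g' = -0.427 → ψ₂ = 0.795
  ψ₂ = 0.795: g = 0.0174, g' = -0.338 → ψ₂ = 0.846
Converged at ψ₂ = 0.846.
  1: x = 0.038, y = 0.170
  2: x = 0.074, y = 0.169
  3: x = 0.667, y = 0.569
  4: x = 0.222, y = 0.093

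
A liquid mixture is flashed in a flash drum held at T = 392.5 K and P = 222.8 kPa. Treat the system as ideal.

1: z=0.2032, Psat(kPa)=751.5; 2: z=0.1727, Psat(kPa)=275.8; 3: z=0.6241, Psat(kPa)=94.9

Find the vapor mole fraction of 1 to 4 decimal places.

Raoult's law: Kᵢ = Pᵢˢᵃᵗ/P = Pᵢˢᵃᵗ/222.8.
  K_1 = 751.5/222.8 = 3.372980, K_2 = 275.8/222.8 = 1.237882, K_3 = 94.9/222.8 = 0.425943
Material balance + equilibrium reduce to Σ zᵢ(Kᵢ−1)/(1+β(Kᵢ−1)) = 0.
Feasibility: ΣzᵢKᵢ = 1.1650, Σzᵢ/Kᵢ = 1.6650 — both > 1, two phases present.
Newton iteration, β⁰ = 0.37:
  β = 0.3700: g = -0.16037, g' = -0.6642 → β = 0.1286
  β = 0.1286: g = 0.02252, g' = -0.9208 → β = 0.1530
  β = 0.1530: g = 0.00061, g' = -0.8721 → β = 0.1537
Converged at β = 0.1537.
Compositions from xᵢ = zᵢ/(1+β(Kᵢ−1)), yᵢ = Kᵢxᵢ:
  1: x = 0.1489, y = 0.5022
  2: x = 0.1666, y = 0.2062
  3: x = 0.6845, y = 0.2916

y_1 = 0.5022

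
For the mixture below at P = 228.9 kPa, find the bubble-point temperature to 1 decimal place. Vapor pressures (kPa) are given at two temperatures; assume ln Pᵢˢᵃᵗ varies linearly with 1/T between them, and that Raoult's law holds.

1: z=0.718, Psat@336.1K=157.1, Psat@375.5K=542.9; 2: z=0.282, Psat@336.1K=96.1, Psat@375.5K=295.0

T = 351.0 K

Bubble-point temperature: ΣzᵢPᵢˢᵃᵗ(T) = P. Interpolate ln Pᵢˢᵃᵗ = aᵢ + bᵢ/T.
  T = 336.1 K: ΣzᵢPᵢˢᵃᵗ = 139.90 kPa
  T = 375.5 K: ΣzᵢPᵢˢᵃᵗ = 472.99 kPa
  T = 355.8 K: ΣzᵢPᵢˢᵃᵗ = 265.99 kPa
  T = 346.0 K: ΣzᵢPᵢˢᵃᵗ = 194.98 kPa
  T = 350.9 K: ΣzᵢPᵢˢᵃᵗ = 228.22 kPa
  T = 353.4 K: ΣzᵢPᵢˢᵃᵗ = 246.90 kPa
Interpolating between 350.9 K and 353.4 K gives T ≈ 351.0 K.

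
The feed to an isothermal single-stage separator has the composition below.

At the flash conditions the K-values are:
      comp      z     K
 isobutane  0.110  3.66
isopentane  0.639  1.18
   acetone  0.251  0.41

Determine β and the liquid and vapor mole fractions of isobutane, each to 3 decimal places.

β = 0.563, x_isobutane = 0.044, y_isobutane = 0.161

Rachford–Rice: g(β) = Σ zᵢ(Kᵢ−1)/(1+β(Kᵢ−1)) = 0.
Check two-phase: ΣzᵢKᵢ = 1.260 > 1 and Σzᵢ/Kᵢ = 1.184 > 1, so g(0) = 0.260 > 0 and g(1) = -0.184 < 0.
Newton iteration, β⁰ = 0.5:
  β = 0.500: g = 0.0210, g' = -0.337 → β = 0.563
Converged at β = 0.563.
Compositions from xᵢ = zᵢ/(1+β(Kᵢ−1)), yᵢ = Kᵢxᵢ:
  isobutane: x = 0.044, y = 0.161
  isopentane: x = 0.580, y = 0.685
  acetone: x = 0.376, y = 0.154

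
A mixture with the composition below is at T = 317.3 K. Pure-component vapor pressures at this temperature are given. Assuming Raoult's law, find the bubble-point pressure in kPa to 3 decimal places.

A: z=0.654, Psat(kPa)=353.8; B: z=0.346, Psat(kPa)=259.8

Pbub = 321.276 kPa

At the bubble point ψ → 0, so ΣzᵢKᵢ = 1 with Kᵢ = Pᵢˢᵃᵗ/P ⇒ P = ΣzᵢPᵢˢᵃᵗ.
P = 0.654·353.8 + 0.346·259.8 = 321.276 kPa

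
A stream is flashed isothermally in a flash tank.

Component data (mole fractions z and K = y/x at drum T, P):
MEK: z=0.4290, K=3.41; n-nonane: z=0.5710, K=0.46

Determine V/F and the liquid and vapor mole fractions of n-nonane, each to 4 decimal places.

Material balance + equilibrium reduce to Σ zᵢ(Kᵢ−1)/(1+V/F(Kᵢ−1)) = 0.
Check two-phase: ΣzᵢKᵢ = 1.7256 > 1 and Σzᵢ/Kᵢ = 1.3671 > 1, so g(0) = 0.7255 > 0 and g(1) = -0.3671 < 0.
Binary case is linear: z₁(K₁−1)(1+V/F(K₂−1)) + z₂(K₂−1)(1+V/F(K₁−1)) = 0
⇒ V/F = [z₁(K₁−1)+z₂(K₂−1)] / [−(K₁−1)(K₂−1)] = 0.72555/1.30140 = 0.5575
Compositions from xᵢ = zᵢ/(1+V/F(Kᵢ−1)), yᵢ = Kᵢxᵢ:
  MEK: x = 0.1831, y = 0.6242
  n-nonane: x = 0.8169, y = 0.3758

V/F = 0.5575, x_n-nonane = 0.8169, y_n-nonane = 0.3758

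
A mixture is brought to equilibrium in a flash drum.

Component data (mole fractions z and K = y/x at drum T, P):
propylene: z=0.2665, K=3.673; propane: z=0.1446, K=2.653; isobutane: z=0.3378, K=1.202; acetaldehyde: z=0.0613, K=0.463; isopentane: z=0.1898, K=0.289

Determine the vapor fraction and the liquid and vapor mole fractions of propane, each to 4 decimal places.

Rachford–Rice: g(ψ) = Σ zᵢ(Kᵢ−1)/(1+ψ(Kᵢ−1)) = 0.
Feasibility: ΣzᵢKᵢ = 1.8517, Σzᵢ/Kᵢ = 1.1972 — both > 1, two phases present.
Iterate (Newton) starting at ψ = 0.5:
  ψ = 0.5000: g = 0.24334, g' = -0.7426 → ψ = 0.8277
  ψ = 0.8277: g = -0.00603, g' = -0.8889 → ψ = 0.8209
  ψ = 0.8209: g = -0.00004, g' = -0.8779 → ψ = 0.8208
Converged at ψ = 0.8208.
Compositions from xᵢ = zᵢ/(1+ψ(Kᵢ−1)), yᵢ = Kᵢxᵢ:
  propylene: x = 0.0834, y = 0.3065
  propane: x = 0.0614, y = 0.1628
  isobutane: x = 0.2898, y = 0.3483
  acetaldehyde: x = 0.1096, y = 0.0508
  isopentane: x = 0.4558, y = 0.1317

ψ = 0.8208, x_propane = 0.0614, y_propane = 0.1628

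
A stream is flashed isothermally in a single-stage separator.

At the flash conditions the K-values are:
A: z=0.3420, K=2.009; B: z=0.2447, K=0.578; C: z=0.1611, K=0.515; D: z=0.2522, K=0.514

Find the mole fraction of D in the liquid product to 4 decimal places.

x_D = 0.2635

Iterate (Newton) starting at β = 0.5:
  β = 0.5000: g = -0.16658, g' = -0.3938 → β = 0.0770
  β = 0.0770: g = 0.00496, g' = -0.4515 → β = 0.0880
  β = 0.0880: g = 0.00002, g' = -0.4471 → β = 0.0881
Converged at β = 0.0881.
Compositions from xᵢ = zᵢ/(1+β(Kᵢ−1)), yᵢ = Kᵢxᵢ:
  A: x = 0.3141, y = 0.6310
  B: x = 0.2541, y = 0.1469
  C: x = 0.1683, y = 0.0867
  D: x = 0.2635, y = 0.1354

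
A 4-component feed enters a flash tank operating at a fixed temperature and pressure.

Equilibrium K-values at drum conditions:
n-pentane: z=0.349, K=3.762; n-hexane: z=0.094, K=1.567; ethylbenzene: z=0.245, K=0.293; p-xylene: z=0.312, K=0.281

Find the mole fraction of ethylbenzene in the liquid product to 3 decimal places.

Newton–Raphson from β = 0.67:
  β = 0.670: g = -0.3852, g' = -1.386 → β = 0.392
  β = 0.392: g = -0.0457, g' = -1.181 → β = 0.353
  β = 0.353: g = 0.0005, g' = -1.210 → β = 0.354
Converged at β = 0.354.
Compositions from xᵢ = zᵢ/(1+β(Kᵢ−1)), yᵢ = Kᵢxᵢ:
  n-pentane: x = 0.176, y = 0.664
  n-hexane: x = 0.078, y = 0.123
  ethylbenzene: x = 0.327, y = 0.096
  p-xylene: x = 0.418, y = 0.118

x_ethylbenzene = 0.327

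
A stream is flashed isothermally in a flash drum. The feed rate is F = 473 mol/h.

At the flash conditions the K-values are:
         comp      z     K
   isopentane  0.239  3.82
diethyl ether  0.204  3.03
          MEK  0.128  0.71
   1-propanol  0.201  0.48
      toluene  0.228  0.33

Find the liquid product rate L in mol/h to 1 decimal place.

L = 197.7 mol/h

Rachford–Rice: g(β) = Σ zᵢ(Kᵢ−1)/(1+β(Kᵢ−1)) = 0.
Feasibility: ΣzᵢKᵢ = 1.794, Σzᵢ/Kᵢ = 1.420 — both > 1, two phases present.
Iterate (Newton) starting at β = 0.49:
  β = 0.490: g = 0.0796, g' = -0.886 → β = 0.580
  β = 0.580: g = 0.0019, g' = -0.852 → β = 0.582
Converged at β = 0.582.
Then V = β·F = 0.5821·473 = 275.3 mol/h and L = F − V = 197.7 mol/h.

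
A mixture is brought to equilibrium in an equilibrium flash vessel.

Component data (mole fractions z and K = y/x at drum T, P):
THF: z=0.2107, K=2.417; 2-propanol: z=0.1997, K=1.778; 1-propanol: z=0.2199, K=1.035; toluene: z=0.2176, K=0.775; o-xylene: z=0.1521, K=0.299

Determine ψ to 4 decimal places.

ψ = 0.6792

Rachford–Rice: g(ψ) = Σ zᵢ(Kᵢ−1)/(1+ψ(Kᵢ−1)) = 0.
g(0) = ΣzᵢKᵢ − 1 = 0.3060 and g(1) = 1 − Σzᵢ/Kᵢ = -0.2014, so a root lies in (0, 1).
Iterate (Newton) starting at ψ = 0.48:
  ψ = 0.4800: g = 0.08281, g' = -0.3978 → ψ = 0.6882
  ψ = 0.6882: g = -0.00406, g' = -0.4544 → ψ = 0.6792
Converged at ψ = 0.6792.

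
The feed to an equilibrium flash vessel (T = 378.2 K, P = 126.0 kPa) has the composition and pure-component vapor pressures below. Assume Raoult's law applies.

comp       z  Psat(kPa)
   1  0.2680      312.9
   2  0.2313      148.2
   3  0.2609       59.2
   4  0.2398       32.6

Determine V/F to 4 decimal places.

Raoult's law: Kᵢ = Pᵢˢᵃᵗ/P = Pᵢˢᵃᵗ/126.0.
  K_1 = 312.9/126.0 = 2.483333, K_2 = 148.2/126.0 = 1.176190, K_3 = 59.2/126.0 = 0.469841, K_4 = 32.6/126.0 = 0.258730
Material balance + equilibrium reduce to Σ zᵢ(Kᵢ−1)/(1+V/F(Kᵢ−1)) = 0.
g(0) = ΣzᵢKᵢ − 1 = 0.1222 and g(1) = 1 − Σzᵢ/Kᵢ = -0.7867, so a root lies in (0, 1).
Iterate (Newton) starting at V/F = 0.5:
  V/F = 0.5000: g = -0.20494, g' = -0.6689 → V/F = 0.1936
  V/F = 0.1936: g = -0.01343, g' = -0.6333 → V/F = 0.1724
  V/F = 0.1724: g = 0.00010, g' = -0.6428 → V/F = 0.1725
Converged at V/F = 0.1725.

V/F = 0.1725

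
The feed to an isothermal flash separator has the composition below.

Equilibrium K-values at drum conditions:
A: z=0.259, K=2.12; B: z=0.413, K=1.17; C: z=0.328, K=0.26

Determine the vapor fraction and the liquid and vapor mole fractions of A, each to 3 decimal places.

ψ = 0.242, x_A = 0.204, y_A = 0.432

Let ψ = V/F and solve Σ zᵢ(Kᵢ−1)/(1+ψ(Kᵢ−1)) = 0.
Check two-phase: ΣzᵢKᵢ = 1.118 > 1 and Σzᵢ/Kᵢ = 1.737 > 1, so g(0) = 0.118 > 0 and g(1) = -0.737 < 0.
Iterate (Newton) starting at ψ = 0.49:
  ψ = 0.490: g = -0.1287, g' = -0.588 → ψ = 0.271
  ψ = 0.271: g = -0.0140, g' = -0.483 → ψ = 0.242
Converged at ψ = 0.242.
Compositions from xᵢ = zᵢ/(1+ψ(Kᵢ−1)), yᵢ = Kᵢxᵢ:
  A: x = 0.204, y = 0.432
  B: x = 0.397, y = 0.464
  C: x = 0.400, y = 0.104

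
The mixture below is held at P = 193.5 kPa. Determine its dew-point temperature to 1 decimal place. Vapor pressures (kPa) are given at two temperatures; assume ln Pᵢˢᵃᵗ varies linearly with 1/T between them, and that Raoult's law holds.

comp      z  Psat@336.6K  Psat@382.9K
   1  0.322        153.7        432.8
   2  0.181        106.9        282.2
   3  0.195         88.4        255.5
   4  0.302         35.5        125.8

Dew-point temperature: Σzᵢ·P/Pᵢˢᵃᵗ(T) = 1. Interpolate ln Pᵢˢᵃᵗ = aᵢ + bᵢ/T.
  T = 336.6 K: ΣzᵢP/Pᵢˢᵃᵗ = 2.8060
  T = 382.9 K: ΣzᵢP/Pᵢˢᵃᵗ = 0.8803
  T = 359.8 K: ΣzᵢP/Pᵢˢᵃᵗ = 1.5094
  T = 371.4 K: ΣzᵢP/Pᵢˢᵃᵗ = 1.1413
  T = 377.1 K: ΣzᵢP/Pᵢˢᵃᵗ = 1.0014
  T = 380.0 K: ΣzᵢP/Pᵢˢᵃᵗ = 0.9384
Interpolating between 377.1 K and 380.0 K gives T ≈ 377.2 K.

T = 377.2 K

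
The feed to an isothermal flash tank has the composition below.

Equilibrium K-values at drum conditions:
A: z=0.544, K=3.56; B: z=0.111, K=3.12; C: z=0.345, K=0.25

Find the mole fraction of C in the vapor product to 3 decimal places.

Let β = V/F and solve Σ zᵢ(Kᵢ−1)/(1+β(Kᵢ−1)) = 0.
Check two-phase: ΣzᵢKᵢ = 2.369 > 1 and Σzᵢ/Kᵢ = 1.568 > 1, so g(0) = 1.369 > 0 and g(1) = -0.568 < 0.
Newton–Raphson from β = 0.5:
  β = 0.500: g = 0.3110, g' = -1.300 → β = 0.739
  β = 0.739: g = -0.0076, g' = -1.479 → β = 0.734
Converged at β = 0.734.
Compositions from xᵢ = zᵢ/(1+β(Kᵢ−1)), yᵢ = Kᵢxᵢ:
  A: x = 0.189, y = 0.673
  B: x = 0.043, y = 0.135
  C: x = 0.768, y = 0.192

y_C = 0.192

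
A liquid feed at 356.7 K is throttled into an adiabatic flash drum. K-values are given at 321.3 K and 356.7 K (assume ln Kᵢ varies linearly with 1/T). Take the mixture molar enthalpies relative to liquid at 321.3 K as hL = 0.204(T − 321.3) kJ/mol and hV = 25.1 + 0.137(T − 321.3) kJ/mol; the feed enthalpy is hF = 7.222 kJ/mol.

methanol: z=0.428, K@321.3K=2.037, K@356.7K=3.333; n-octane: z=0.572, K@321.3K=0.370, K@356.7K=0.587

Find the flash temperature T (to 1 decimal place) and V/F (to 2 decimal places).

T = 327.0 K, V/F = 0.25

Adiabatic flash: solve Rachford–Rice at each trial T, then check hF = ψ·hV(T) + (1−ψ)·hL(T).
  T = 321.3 K: K = (2.037, 0.370), RR gives ψ = 0.128, H_out = 3.207 kJ/mol
  T = 356.7 K: K = (3.333, 0.587), RR gives ψ = 0.791, H_out = 25.203 kJ/mol
  T = 339.0 K: K = (2.639, 0.472), RR gives ψ = 0.461, H_out = 14.640 kJ/mol
  T = 330.1 K: K = (2.325, 0.419), RR gives ψ = 0.305, H_out = 9.265 kJ/mol
  T = 325.7 K: K = (2.178, 0.394), RR gives ψ = 0.221, H_out = 6.374 kJ/mol
  T = 327.9 K: K = (2.251, 0.406), RR gives ψ = 0.264, H_out = 7.847 kJ/mol
Linear interpolation between T = 325.7 (H_out = 6.374) and T = 327.9 (H_out = 7.847) on hF = 7.222 gives T ≈ 327.0 K, at which ψ = 0.25.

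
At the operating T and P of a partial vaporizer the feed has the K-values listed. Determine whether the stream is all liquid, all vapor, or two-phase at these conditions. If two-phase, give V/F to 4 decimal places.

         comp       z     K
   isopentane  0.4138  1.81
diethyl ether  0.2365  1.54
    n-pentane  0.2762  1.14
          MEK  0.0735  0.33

all vapor

ΣzᵢKᵢ = 1.4523; Σzᵢ/Kᵢ = 0.8472.
Since Σzᵢ/Kᵢ < 1 the mixture is above its dew point — single vapor phase.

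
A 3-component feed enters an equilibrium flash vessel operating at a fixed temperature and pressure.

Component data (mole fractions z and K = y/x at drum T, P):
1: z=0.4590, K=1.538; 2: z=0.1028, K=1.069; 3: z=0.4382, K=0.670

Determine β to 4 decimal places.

β = 0.6875

Rachford–Rice: g(β) = Σ zᵢ(Kᵢ−1)/(1+β(Kᵢ−1)) = 0.
Check two-phase: ΣzᵢKᵢ = 1.1094 > 1 and Σzᵢ/Kᵢ = 1.0486 > 1, so g(0) = 0.1094 > 0 and g(1) = -0.0486 < 0.
Newton iteration, β⁰ = 0.5:
  β = 0.5000: g = 0.02827, g' = -0.1514 → β = 0.6867
  β = 0.6867: g = 0.00011, g' = -0.1511 → β = 0.6875
Converged at β = 0.6875.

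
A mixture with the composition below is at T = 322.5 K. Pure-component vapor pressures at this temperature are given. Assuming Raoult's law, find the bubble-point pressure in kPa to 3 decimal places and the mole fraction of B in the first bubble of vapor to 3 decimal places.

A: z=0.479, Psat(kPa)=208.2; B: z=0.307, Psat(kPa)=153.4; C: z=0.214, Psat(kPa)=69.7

Pbub = 161.737 kPa, y_B = 0.291

At the bubble point ψ → 0, so ΣzᵢKᵢ = 1 with Kᵢ = Pᵢˢᵃᵗ/P ⇒ P = ΣzᵢPᵢˢᵃᵗ.
P = 0.479·208.2 + 0.307·153.4 + 0.214·69.7 = 161.737 kPa
yᵢ = zᵢPᵢˢᵃᵗ/P ⇒ y_B = 0.307·153.4/161.737 = 0.291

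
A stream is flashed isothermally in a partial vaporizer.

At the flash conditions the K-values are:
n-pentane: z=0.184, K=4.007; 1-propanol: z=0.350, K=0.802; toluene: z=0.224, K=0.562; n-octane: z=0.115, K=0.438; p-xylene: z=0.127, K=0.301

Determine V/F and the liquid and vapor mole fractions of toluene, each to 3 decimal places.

Newton iteration, V/F⁰ = 0.5:
  V/F = 0.500: g = -0.2079, g' = -0.570 → V/F = 0.135
  V/F = 0.135: g = 0.0500, g' = -1.023 → V/F = 0.184
  V/F = 0.184: g = 0.0036, g' = -0.882 → V/F = 0.188
Converged at V/F = 0.188.
Compositions from xᵢ = zᵢ/(1+V/F(Kᵢ−1)), yᵢ = Kᵢxᵢ:
  n-pentane: x = 0.118, y = 0.471
  1-propanol: x = 0.364, y = 0.292
  toluene: x = 0.244, y = 0.137
  n-octane: x = 0.129, y = 0.056
  p-xylene: x = 0.146, y = 0.044

V/F = 0.188, x_toluene = 0.244, y_toluene = 0.137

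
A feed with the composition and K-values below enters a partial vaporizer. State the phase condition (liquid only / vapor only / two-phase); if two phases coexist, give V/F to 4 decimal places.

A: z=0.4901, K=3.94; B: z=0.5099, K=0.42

ΣzᵢKᵢ = 2.1452; Σzᵢ/Kᵢ = 1.3384.
Both exceed 1, so a two-phase solution exists.
Rachford–Rice: g(ψ) = Σ zᵢ(Kᵢ−1)/(1+ψ(Kᵢ−1)) = 0.
Binary case is linear: z₁(K₁−1)(1+ψ(K₂−1)) + z₂(K₂−1)(1+ψ(K₁−1)) = 0
⇒ ψ = [z₁(K₁−1)+z₂(K₂−1)] / [−(K₁−1)(K₂−1)] = 1.14515/1.70520 = 0.6716

two-phase, V/F = 0.6716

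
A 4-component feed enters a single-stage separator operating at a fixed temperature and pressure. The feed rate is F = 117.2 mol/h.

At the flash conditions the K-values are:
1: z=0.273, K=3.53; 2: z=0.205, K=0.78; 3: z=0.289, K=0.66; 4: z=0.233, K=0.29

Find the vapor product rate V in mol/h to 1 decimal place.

Rachford–Rice: g(ψ) = Σ zᵢ(Kᵢ−1)/(1+ψ(Kᵢ−1)) = 0.
g(0) = ΣzᵢKᵢ − 1 = 0.382 and g(1) = 1 − Σzᵢ/Kᵢ = -0.581, so a root lies in (0, 1).
Newton iteration, ψ⁰ = 0.5:
  ψ = 0.500: g = -0.1206, g' = -0.684 → ψ = 0.324
  ψ = 0.324: g = 0.0060, g' = -0.780 → ψ = 0.331
Converged at ψ = 0.331.
Then V = ψ·F = 0.3314·117.2 = 38.8 mol/h and L = F − V = 78.4 mol/h.

V = 38.8 mol/h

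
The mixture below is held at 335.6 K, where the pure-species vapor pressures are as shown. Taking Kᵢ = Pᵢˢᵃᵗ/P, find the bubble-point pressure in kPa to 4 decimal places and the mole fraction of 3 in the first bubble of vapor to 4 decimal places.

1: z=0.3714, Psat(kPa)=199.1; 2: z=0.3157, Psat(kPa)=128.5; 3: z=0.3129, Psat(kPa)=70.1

Pbub = 136.4475 kPa, y_3 = 0.1608

At the bubble point ψ → 0, so ΣzᵢKᵢ = 1 with Kᵢ = Pᵢˢᵃᵗ/P ⇒ P = ΣzᵢPᵢˢᵃᵗ.
P = 0.3714·199.1 + 0.3157·128.5 + 0.3129·70.1 = 136.4475 kPa
yᵢ = zᵢPᵢˢᵃᵗ/P ⇒ y_3 = 0.3129·70.1/136.4475 = 0.1608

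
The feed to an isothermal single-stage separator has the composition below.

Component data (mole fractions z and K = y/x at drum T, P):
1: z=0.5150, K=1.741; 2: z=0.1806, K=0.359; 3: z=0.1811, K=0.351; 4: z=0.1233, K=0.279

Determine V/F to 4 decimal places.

Rachford–Rice: g(V/F) = Σ zᵢ(Kᵢ−1)/(1+V/F(Kᵢ−1)) = 0.
g(0) = ΣzᵢKᵢ − 1 = 0.0594 and g(1) = 1 − Σzᵢ/Kᵢ = -0.7568, so a root lies in (0, 1).
Newton iteration, V/F⁰ = 0.48:
  V/F = 0.4800: g = -0.19238, g' = -0.6195 → V/F = 0.1695
  V/F = 0.1695: g = -0.02416, g' = -0.4961 → V/F = 0.1208
  V/F = 0.1208: g = -0.00011, g' = -0.4921 → V/F = 0.1205
Converged at V/F = 0.1205.

V/F = 0.1205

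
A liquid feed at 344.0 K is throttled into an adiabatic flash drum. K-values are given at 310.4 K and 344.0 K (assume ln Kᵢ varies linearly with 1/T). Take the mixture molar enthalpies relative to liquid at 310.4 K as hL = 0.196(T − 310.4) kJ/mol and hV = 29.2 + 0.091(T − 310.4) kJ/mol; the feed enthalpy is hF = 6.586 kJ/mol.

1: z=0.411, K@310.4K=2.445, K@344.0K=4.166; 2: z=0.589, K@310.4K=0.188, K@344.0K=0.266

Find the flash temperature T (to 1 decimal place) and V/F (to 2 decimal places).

Adiabatic flash: solve Rachford–Rice at each trial T, then check hF = ψ·hV(T) + (1−ψ)·hL(T).
  T = 310.4 K: K = (2.445, 0.188), RR gives ψ = 0.099, H_out = 2.878 kJ/mol
  T = 344.0 K: K = (4.166, 0.266), RR gives ψ = 0.374, H_out = 16.185 kJ/mol
  T = 327.2 K: K = (3.235, 0.226), RR gives ψ = 0.267, H_out = 10.626 kJ/mol
  T = 318.8 K: K = (2.823, 0.206), RR gives ψ = 0.195, H_out = 7.164 kJ/mol
  T = 314.6 K: K = (2.630, 0.197), RR gives ψ = 0.151, H_out = 5.152 kJ/mol
  T = 316.7 K: K = (2.725, 0.202), RR gives ψ = 0.173, H_out = 6.186 kJ/mol
  T = 317.8 K: K = (2.776, 0.204), RR gives ψ = 0.185, H_out = 6.705 kJ/mol
Linear interpolation between T = 316.7 (H_out = 6.186) and T = 317.8 (H_out = 6.705) on hF = 6.586 gives T ≈ 317.5 K, at which ψ = 0.18.

T = 317.5 K, V/F = 0.18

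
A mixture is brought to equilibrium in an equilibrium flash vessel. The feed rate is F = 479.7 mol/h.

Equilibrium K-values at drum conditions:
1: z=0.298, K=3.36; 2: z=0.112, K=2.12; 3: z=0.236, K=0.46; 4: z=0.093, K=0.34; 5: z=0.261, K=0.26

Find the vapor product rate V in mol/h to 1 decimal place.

V = 157.3 mol/h

Material balance + equilibrium reduce to Σ zᵢ(Kᵢ−1)/(1+V/F(Kᵢ−1)) = 0.
Check two-phase: ΣzᵢKᵢ = 1.447 > 1 and Σzᵢ/Kᵢ = 1.932 > 1, so g(0) = 0.447 > 0 and g(1) = -0.932 < 0.
Newton iteration, V/F⁰ = 0.52:
  V/F = 0.520: g = -0.1896, g' = -0.995 → V/F = 0.330
  V/F = 0.330: g = -0.0017, g' = -1.018 → V/F = 0.328
Converged at V/F = 0.328.
Then V = V/F·F = 0.3279·479.7 = 157.3 mol/h and L = F − V = 322.4 mol/h.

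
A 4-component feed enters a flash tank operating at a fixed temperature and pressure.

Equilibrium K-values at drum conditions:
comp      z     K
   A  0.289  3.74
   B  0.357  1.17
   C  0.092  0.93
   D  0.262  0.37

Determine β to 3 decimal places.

Let β = V/F and solve Σ zᵢ(Kᵢ−1)/(1+β(Kᵢ−1)) = 0.
Feasibility: ΣzᵢKᵢ = 1.681, Σzᵢ/Kᵢ = 1.189 — both > 1, two phases present.
Iterate (Newton) starting at β = 0.42:
  β = 0.420: g = 0.1937, g' = -0.671 → β = 0.709
  β = 0.709: g = 0.0183, g' = -0.599 → β = 0.739
Converged at β = 0.739.

β = 0.739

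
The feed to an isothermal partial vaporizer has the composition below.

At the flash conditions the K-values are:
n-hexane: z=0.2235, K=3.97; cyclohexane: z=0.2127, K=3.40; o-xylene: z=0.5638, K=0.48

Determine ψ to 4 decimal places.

ψ = 0.6279

Rachford–Rice: g(ψ) = Σ zᵢ(Kᵢ−1)/(1+ψ(Kᵢ−1)) = 0.
g(0) = ΣzᵢKᵢ − 1 = 0.8811 and g(1) = 1 − Σzᵢ/Kᵢ = -0.2934, so a root lies in (0, 1).
Newton–Raphson from ψ = 0.57:
  ψ = 0.5700: g = 0.04539, g' = -0.7983 → ψ = 0.6269
  ψ = 0.6269: g = 0.00082, g' = -0.7716 → ψ = 0.6279
Converged at ψ = 0.6279.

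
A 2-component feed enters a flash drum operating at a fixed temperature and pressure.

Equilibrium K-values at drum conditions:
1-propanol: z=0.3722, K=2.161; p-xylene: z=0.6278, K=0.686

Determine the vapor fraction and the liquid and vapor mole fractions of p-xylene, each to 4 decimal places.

Rachford–Rice: g(ψ) = Σ zᵢ(Kᵢ−1)/(1+ψ(Kᵢ−1)) = 0.
Feasibility: ΣzᵢKᵢ = 1.2350, Σzᵢ/Kᵢ = 1.0874 — both > 1, two phases present.
Newton–Raphson from ψ = 0.62:
  ψ = 0.6200: g = 0.00648, g' = -0.2651 → ψ = 0.6444
  ψ = 0.6444: g = 0.00004, g' = -0.2614 → ψ = 0.6446
Converged at ψ = 0.6446.
Compositions from xᵢ = zᵢ/(1+ψ(Kᵢ−1)), yᵢ = Kᵢxᵢ:
  1-propanol: x = 0.2129, y = 0.4600
  p-xylene: x = 0.7871, y = 0.5400

ψ = 0.6446, x_p-xylene = 0.7871, y_p-xylene = 0.5400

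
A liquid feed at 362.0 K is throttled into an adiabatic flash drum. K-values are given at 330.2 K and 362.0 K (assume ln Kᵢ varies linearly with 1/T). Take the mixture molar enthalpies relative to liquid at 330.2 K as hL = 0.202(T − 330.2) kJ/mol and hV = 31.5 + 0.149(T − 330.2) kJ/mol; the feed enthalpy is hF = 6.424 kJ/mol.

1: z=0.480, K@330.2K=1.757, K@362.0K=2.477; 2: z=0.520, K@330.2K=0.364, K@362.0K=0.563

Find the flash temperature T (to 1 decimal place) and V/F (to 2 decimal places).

Adiabatic flash: solve Rachford–Rice at each trial T, then check hF = ψ·hV(T) + (1−ψ)·hL(T).
  T = 330.2 K: K = (1.757, 0.364), RR gives ψ = 0.068, H_out = 2.136 kJ/mol
  T = 362.0 K: K = (2.477, 0.563), RR gives ψ = 0.746, H_out = 28.675 kJ/mol
  T = 346.1 K: K = (2.103, 0.457), RR gives ψ = 0.413, H_out = 15.868 kJ/mol
  T = 338.1 K: K = (1.925, 0.409), RR gives ψ = 0.250, H_out = 9.358 kJ/mol
  T = 334.1 K: K = (1.839, 0.386), RR gives ψ = 0.162, H_out = 5.846 kJ/mol
  T = 336.1 K: K = (1.882, 0.397), RR gives ψ = 0.207, H_out = 7.633 kJ/mol
Linear interpolation between T = 334.1 (H_out = 5.846) and T = 336.1 (H_out = 7.633) on hF = 6.424 gives T ≈ 334.7 K, at which ψ = 0.18.

T = 334.7 K, V/F = 0.18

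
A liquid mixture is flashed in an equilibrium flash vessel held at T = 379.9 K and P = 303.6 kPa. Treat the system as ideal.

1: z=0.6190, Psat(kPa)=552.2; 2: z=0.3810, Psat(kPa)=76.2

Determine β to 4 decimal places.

β = 0.3611

Raoult's law: Kᵢ = Pᵢˢᵃᵗ/P = Pᵢˢᵃᵗ/303.6.
  K_1 = 552.2/303.6 = 1.818841, K_2 = 76.2/303.6 = 0.250988
Newton iteration, β⁰ = 0.52:
  β = 0.5200: g = -0.11194, g' = -0.7776 → β = 0.3761
  β = 0.3761: g = -0.00974, g' = -0.6569 → β = 0.3612
  β = 0.3612: g = -0.00006, g' = -0.6489 → β = 0.3611
Converged at β = 0.3611.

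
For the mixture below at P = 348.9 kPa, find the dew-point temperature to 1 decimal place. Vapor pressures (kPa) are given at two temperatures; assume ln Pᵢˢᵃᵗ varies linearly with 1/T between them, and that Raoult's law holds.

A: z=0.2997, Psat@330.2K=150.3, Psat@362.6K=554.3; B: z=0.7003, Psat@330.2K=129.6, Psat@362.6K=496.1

Dew-point temperature: Σzᵢ·P/Pᵢˢᵃᵗ(T) = 1. Interpolate ln Pᵢˢᵃᵗ = aᵢ + bᵢ/T.
  T = 330.2 K: ΣzᵢP/Pᵢˢᵃᵗ = 2.5810
  T = 362.6 K: ΣzᵢP/Pᵢˢᵃᵗ = 0.6812
  T = 346.4 K: ΣzᵢP/Pᵢˢᵃᵗ = 1.2852
  T = 354.5 K: ΣzᵢP/Pᵢˢᵃᵗ = 0.9289
  T = 350.4 K: ΣzᵢP/Pᵢˢᵃᵗ = 1.0927
  T = 352.4 K: ΣzᵢP/Pᵢˢᵃᵗ = 1.0090
Interpolating between 352.4 K and 354.5 K gives T ≈ 352.6 K.

T = 352.6 K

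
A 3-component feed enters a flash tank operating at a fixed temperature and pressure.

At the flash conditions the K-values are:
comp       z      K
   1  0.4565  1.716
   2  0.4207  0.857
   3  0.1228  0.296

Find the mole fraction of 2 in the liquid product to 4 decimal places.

x_2 = 0.4632

Material balance + equilibrium reduce to Σ zᵢ(Kᵢ−1)/(1+ψ(Kᵢ−1)) = 0.
Check two-phase: ΣzᵢKᵢ = 1.1802 > 1 and Σzᵢ/Kᵢ = 1.1718 > 1, so g(0) = 0.1802 > 0 and g(1) = -0.1718 < 0.
Newton–Raphson from ψ = 0.5:
  ψ = 0.5000: g = 0.04248, g' = -0.2818 → ψ = 0.6507
  ψ = 0.6507: g = -0.00291, g' = -0.3266 → ψ = 0.6418
Converged at ψ = 0.6418.
Compositions from xᵢ = zᵢ/(1+ψ(Kᵢ−1)), yᵢ = Kᵢxᵢ:
  1: x = 0.3128, y = 0.5367
  2: x = 0.4632, y = 0.3970
  3: x = 0.2240, y = 0.0663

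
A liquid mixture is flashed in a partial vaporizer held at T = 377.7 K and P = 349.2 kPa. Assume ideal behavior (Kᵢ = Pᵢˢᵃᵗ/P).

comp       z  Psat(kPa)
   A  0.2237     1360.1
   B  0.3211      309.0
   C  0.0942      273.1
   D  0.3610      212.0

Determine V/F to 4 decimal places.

Raoult's law: Kᵢ = Pᵢˢᵃᵗ/P = Pᵢˢᵃᵗ/349.2.
  K_A = 1360.1/349.2 = 3.894903, K_B = 309.0/349.2 = 0.884880, K_C = 273.1/349.2 = 0.782073, K_D = 212.0/349.2 = 0.607102
Iterate (Newton) starting at V/F = 0.56:
  V/F = 0.5600: g = 0.00232, g' = -0.3751 → V/F = 0.5662
Converged at V/F = 0.5662.

V/F = 0.5662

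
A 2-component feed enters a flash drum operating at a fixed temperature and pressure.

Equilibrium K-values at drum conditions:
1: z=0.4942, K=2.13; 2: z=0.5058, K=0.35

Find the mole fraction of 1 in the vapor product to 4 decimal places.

Binary case is linear: z₁(K₁−1)(1+ψ(K₂−1)) + z₂(K₂−1)(1+ψ(K₁−1)) = 0
⇒ ψ = [z₁(K₁−1)+z₂(K₂−1)] / [−(K₁−1)(K₂−1)] = 0.22968/0.73450 = 0.3127
Compositions from xᵢ = zᵢ/(1+ψ(Kᵢ−1)), yᵢ = Kᵢxᵢ:
  1: x = 0.3652, y = 0.7778
  2: x = 0.6348, y = 0.2222

y_1 = 0.7778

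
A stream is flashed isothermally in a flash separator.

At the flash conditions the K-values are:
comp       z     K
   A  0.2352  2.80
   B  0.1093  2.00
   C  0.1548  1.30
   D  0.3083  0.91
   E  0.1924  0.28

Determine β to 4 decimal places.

β = 0.6680

Material balance + equilibrium reduce to Σ zᵢ(Kᵢ−1)/(1+β(Kᵢ−1)) = 0.
Feasibility: ΣzᵢKᵢ = 1.4128, Σzᵢ/Kᵢ = 1.2837 — both > 1, two phases present.
Iterate (Newton) starting at β = 0.5:
  β = 0.5000: g = 0.09057, g' = -0.5165 → β = 0.6754
  β = 0.6754: g = -0.00426, g' = -0.5845 → β = 0.6681
  β = 0.6681: g = -0.00002, g' = -0.5792 → β = 0.6680
Converged at β = 0.6680.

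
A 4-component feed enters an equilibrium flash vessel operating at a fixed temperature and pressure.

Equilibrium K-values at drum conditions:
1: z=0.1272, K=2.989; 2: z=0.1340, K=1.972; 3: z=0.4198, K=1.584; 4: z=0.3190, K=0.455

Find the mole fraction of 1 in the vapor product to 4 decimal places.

y_1 = 0.1402

Rachford–Rice: g(β) = Σ zᵢ(Kᵢ−1)/(1+β(Kᵢ−1)) = 0.
g(0) = ΣzᵢKᵢ − 1 = 0.4546 and g(1) = 1 − Σzᵢ/Kᵢ = -0.0766, so a root lies in (0, 1).
Newton–Raphson from β = 0.5:
  β = 0.5000: g = 0.16528, g' = -0.4486 → β = 0.8684
  β = 0.8684: g = -0.00401, g' = -0.5094 → β = 0.8605
Converged at β = 0.8605.
Compositions from xᵢ = zᵢ/(1+β(Kᵢ−1)), yᵢ = Kᵢxᵢ:
  1: x = 0.0469, y = 0.1402
  2: x = 0.0730, y = 0.1439
  3: x = 0.2794, y = 0.4426
  4: x = 0.6007, y = 0.2733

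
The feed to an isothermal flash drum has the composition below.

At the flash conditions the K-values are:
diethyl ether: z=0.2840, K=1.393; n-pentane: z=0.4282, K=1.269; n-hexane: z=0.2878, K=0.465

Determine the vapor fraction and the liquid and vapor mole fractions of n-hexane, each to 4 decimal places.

ψ = 0.4236, x_n-hexane = 0.3721, y_n-hexane = 0.1730

Rachford–Rice: g(ψ) = Σ zᵢ(Kᵢ−1)/(1+ψ(Kᵢ−1)) = 0.
Feasibility: ΣzᵢKᵢ = 1.0728, Σzᵢ/Kᵢ = 1.1602 — both > 1, two phases present.
Newton–Raphson from ψ = 0.5:
  ψ = 0.5000: g = -0.01539, g' = -0.2082 → ψ = 0.4261
  ψ = 0.4261: g = -0.00049, g' = -0.1953 → ψ = 0.4236
Converged at ψ = 0.4236.
Compositions from xᵢ = zᵢ/(1+ψ(Kᵢ−1)), yᵢ = Kᵢxᵢ:
  diethyl ether: x = 0.2435, y = 0.3392
  n-pentane: x = 0.3844, y = 0.4878
  n-hexane: x = 0.3721, y = 0.1730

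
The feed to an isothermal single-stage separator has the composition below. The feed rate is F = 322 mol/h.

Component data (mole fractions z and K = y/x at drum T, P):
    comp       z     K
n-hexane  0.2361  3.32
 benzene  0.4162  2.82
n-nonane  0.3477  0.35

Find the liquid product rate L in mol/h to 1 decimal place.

L = 55.3 mol/h

Rachford–Rice: g(ψ) = Σ zᵢ(Kᵢ−1)/(1+ψ(Kᵢ−1)) = 0.
g(0) = ΣzᵢKᵢ − 1 = 1.0792 and g(1) = 1 − Σzᵢ/Kᵢ = -0.2121, so a root lies in (0, 1).
Newton iteration, ψ⁰ = 0.5:
  ψ = 0.5000: g = 0.31536, g' = -0.9727 → ψ = 0.8242
  ψ = 0.8242: g = 0.00428, g' = -1.0520 → ψ = 0.8283
Converged at ψ = 0.8283.
Then V = ψ·F = 0.8283·322 = 266.7 mol/h and L = F − V = 55.3 mol/h.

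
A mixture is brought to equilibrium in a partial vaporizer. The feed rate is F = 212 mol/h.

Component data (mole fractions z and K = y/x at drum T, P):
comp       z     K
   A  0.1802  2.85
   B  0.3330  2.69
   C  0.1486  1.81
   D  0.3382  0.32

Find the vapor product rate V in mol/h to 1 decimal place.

Rachford–Rice: g(ψ) = Σ zᵢ(Kᵢ−1)/(1+ψ(Kᵢ−1)) = 0.
Check two-phase: ΣzᵢKᵢ = 1.7865 > 1 and Σzᵢ/Kᵢ = 1.3260 > 1, so g(0) = 0.7865 > 0 and g(1) = -0.3260 < 0.
Newton iteration, ψ⁰ = 0.69:
  ψ = 0.6900: g = 0.05020, g' = -0.9169 → ψ = 0.7447
  ψ = 0.7447: g = -0.00150, g' = -0.9754 → ψ = 0.7432
Converged at ψ = 0.7432.
Then V = ψ·F = 0.7432·212 = 157.6 mol/h and L = F − V = 54.4 mol/h.

V = 157.6 mol/h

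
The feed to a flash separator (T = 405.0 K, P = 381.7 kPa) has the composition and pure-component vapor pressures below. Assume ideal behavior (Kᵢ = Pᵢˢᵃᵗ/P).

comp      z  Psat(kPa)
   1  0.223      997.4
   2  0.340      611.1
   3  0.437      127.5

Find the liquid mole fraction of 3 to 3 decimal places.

x_3 = 0.585

Raoult's law: Kᵢ = Pᵢˢᵃᵗ/P = Pᵢˢᵃᵗ/381.7.
  K_1 = 997.4/381.7 = 2.61305, K_2 = 611.1/381.7 = 1.60100, K_3 = 127.5/381.7 = 0.33403
Newton–Raphson from ψ = 0.6:
  ψ = 0.600: g = -0.1517, g' = -0.754 → ψ = 0.399
  ψ = 0.399: g = -0.0125, g' = -0.654 → ψ = 0.380
Converged at ψ = 0.380.
Compositions from xᵢ = zᵢ/(1+ψ(Kᵢ−1)), yᵢ = Kᵢxᵢ:
  1: x = 0.138, y = 0.361
  2: x = 0.277, y = 0.443
  3: x = 0.585, y = 0.195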